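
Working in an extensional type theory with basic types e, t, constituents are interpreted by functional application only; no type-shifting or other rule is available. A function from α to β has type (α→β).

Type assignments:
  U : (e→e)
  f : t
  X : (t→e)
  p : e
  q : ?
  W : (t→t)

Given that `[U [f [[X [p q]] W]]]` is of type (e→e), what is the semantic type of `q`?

At [U [f [[X [p q]] W]]] (required: (e→e)): U is (e→e), which is not a function with range (e→e); hence [f [[X [p q]] W]] is the functor — type ((e→e)→(e→e)).
At [f [[X [p q]] W]] (required: ((e→e)→(e→e))): f is t, which is not a function with range ((e→e)→(e→e)); hence [[X [p q]] W] is the functor — type (t→((e→e)→(e→e))).
At [[X [p q]] W] (required: (t→((e→e)→(e→e)))): W is (t→t), which is not a function with range (t→((e→e)→(e→e))); hence [X [p q]] is the functor — type ((t→t)→(t→((e→e)→(e→e)))).
At [X [p q]] (required: ((t→t)→(t→((e→e)→(e→e))))): X is (t→e), which is not a function with range ((t→t)→(t→((e→e)→(e→e)))); hence [p q] is the functor — type ((t→e)→((t→t)→(t→((e→e)→(e→e))))).
At [p q] (required: ((t→e)→((t→t)→(t→((e→e)→(e→e)))))): p is e, which is not a function with range ((t→e)→((t→t)→(t→((e→e)→(e→e))))); hence q is the functor — type (e→((t→e)→((t→t)→(t→((e→e)→(e→e)))))).

(e→((t→e)→((t→t)→(t→((e→e)→(e→e))))))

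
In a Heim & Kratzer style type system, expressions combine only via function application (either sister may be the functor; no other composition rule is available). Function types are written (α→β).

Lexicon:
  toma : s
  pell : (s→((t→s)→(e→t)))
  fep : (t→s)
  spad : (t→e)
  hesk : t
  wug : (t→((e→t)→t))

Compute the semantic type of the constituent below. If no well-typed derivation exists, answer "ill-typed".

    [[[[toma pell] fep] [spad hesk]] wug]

[toma pell]: (s→((t→s)→(e→t))) applied to s yields ((t→s)→(e→t)).
[[toma pell] fep]: ((t→s)→(e→t)) applied to (t→s) yields (e→t).
[spad hesk]: (t→e) applied to t yields e.
[[[toma pell] fep] [spad hesk]]: (e→t) applied to e yields t.
[[[[toma pell] fep] [spad hesk]] wug]: (t→((e→t)→t)) applied to t yields ((e→t)→t).

((e→t)→t)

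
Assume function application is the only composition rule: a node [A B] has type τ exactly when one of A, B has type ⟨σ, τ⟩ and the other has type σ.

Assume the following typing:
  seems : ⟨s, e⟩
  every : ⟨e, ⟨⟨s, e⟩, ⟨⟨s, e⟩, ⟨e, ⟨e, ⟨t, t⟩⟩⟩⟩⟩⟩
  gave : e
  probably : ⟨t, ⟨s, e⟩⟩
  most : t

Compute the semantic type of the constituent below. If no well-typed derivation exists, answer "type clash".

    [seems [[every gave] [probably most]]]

⟨e, ⟨e, ⟨t, t⟩⟩⟩

[every gave] — every of type ⟨e, ⟨⟨s, e⟩, ⟨⟨s, e⟩, ⟨e, ⟨e, ⟨t, t⟩⟩⟩⟩⟩⟩ combines with gave of type e: type ⟨⟨s, e⟩, ⟨⟨s, e⟩, ⟨e, ⟨e, ⟨t, t⟩⟩⟩⟩⟩.
[probably most] — probably of type ⟨t, ⟨s, e⟩⟩ combines with most of type t: type ⟨s, e⟩.
[[every gave] [probably most]] — [every gave] of type ⟨⟨s, e⟩, ⟨⟨s, e⟩, ⟨e, ⟨e, ⟨t, t⟩⟩⟩⟩⟩ combines with [probably most] of type ⟨s, e⟩: type ⟨⟨s, e⟩, ⟨e, ⟨e, ⟨t, t⟩⟩⟩⟩.
[seems [[every gave] [probably most]]] — [[every gave] [probably most]] of type ⟨⟨s, e⟩, ⟨e, ⟨e, ⟨t, t⟩⟩⟩⟩ combines with seems of type ⟨s, e⟩: type ⟨e, ⟨e, ⟨t, t⟩⟩⟩.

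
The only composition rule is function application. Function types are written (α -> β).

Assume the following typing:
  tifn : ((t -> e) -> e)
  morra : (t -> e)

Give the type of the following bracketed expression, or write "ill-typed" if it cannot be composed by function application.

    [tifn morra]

e

[tifn morra]: functor tifn : ((t -> e) -> e), argument morra : (t -> e); result e.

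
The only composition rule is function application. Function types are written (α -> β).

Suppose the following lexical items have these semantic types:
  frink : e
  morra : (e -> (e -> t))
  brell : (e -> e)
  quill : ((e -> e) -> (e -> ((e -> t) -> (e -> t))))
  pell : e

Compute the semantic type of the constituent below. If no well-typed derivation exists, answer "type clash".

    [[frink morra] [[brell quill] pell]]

At [frink morra], morra : (e -> (e -> t)) takes frink : e, giving (e -> t).
At [brell quill], quill : ((e -> e) -> (e -> ((e -> t) -> (e -> t)))) takes brell : (e -> e), giving (e -> ((e -> t) -> (e -> t))).
At [[brell quill] pell], [brell quill] : (e -> ((e -> t) -> (e -> t))) takes pell : e, giving ((e -> t) -> (e -> t)).
At [[frink morra] [[brell quill] pell]], [[brell quill] pell] : ((e -> t) -> (e -> t)) takes [frink morra] : (e -> t), giving (e -> t).

(e -> t)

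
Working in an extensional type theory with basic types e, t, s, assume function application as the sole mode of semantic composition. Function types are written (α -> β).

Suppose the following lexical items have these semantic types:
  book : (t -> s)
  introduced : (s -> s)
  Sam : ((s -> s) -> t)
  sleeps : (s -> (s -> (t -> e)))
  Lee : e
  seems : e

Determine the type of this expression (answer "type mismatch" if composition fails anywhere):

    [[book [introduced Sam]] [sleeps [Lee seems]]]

At [introduced Sam], Sam : ((s -> s) -> t) takes introduced : (s -> s), giving t.
At [book [introduced Sam]], book : (t -> s) takes [introduced Sam] : t, giving s.
[Lee seems]: e with e — neither is a function whose domain matches the other; composition fails here.

type mismatch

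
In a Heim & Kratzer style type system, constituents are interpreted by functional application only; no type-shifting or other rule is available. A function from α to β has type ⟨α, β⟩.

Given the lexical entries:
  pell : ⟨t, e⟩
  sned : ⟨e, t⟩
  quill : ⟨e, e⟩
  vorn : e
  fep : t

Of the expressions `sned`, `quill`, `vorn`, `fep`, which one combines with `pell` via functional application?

sned : ⟨e, t⟩ — pell needs t; sned needs e; neither fits.
quill : ⟨e, e⟩ — pell needs t; quill needs e; neither fits.
vorn : e — pell needs t; vorn needs nothing (atomic); neither fits.
fep — combines: pell : ⟨t, e⟩ takes fep : t as argument, giving e.

fep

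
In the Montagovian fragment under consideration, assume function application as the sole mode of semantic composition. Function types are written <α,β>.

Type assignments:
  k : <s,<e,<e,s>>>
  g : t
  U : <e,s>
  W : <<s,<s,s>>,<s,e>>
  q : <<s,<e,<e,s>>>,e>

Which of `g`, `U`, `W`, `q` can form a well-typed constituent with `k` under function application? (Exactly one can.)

q

g : t — k needs s; g needs nothing (atomic); neither fits.
U : <e,s> — k needs s; U needs e; neither fits.
W : <<s,<s,s>>,<s,e>> — k needs s; W needs <s,<s,s>>; neither fits.
q — combines: q : <<s,<e,<e,s>>>,e> takes k : <s,<e,<e,s>>> as argument, giving e.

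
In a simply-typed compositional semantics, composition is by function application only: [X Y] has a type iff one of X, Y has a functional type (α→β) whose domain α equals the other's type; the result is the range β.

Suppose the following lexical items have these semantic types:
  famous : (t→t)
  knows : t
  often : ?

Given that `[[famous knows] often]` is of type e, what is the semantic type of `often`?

For [[famous knows] often] to have type e with [famous knows] of type t, often must be the function: often : (t→e).

(t→e)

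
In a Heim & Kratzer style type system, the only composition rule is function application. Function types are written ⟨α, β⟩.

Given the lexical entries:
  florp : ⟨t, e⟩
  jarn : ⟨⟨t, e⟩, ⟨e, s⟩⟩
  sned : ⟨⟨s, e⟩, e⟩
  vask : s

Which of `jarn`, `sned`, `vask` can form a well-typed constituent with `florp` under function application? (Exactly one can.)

jarn — combines: jarn : ⟨⟨t, e⟩, ⟨e, s⟩⟩ takes florp : ⟨t, e⟩ as argument, giving ⟨e, s⟩.
sned : ⟨⟨s, e⟩, e⟩ — no; florp wants t, and sned wants ⟨s, e⟩.
vask : s — no; florp wants t, and vask wants nothing (atomic).

jarn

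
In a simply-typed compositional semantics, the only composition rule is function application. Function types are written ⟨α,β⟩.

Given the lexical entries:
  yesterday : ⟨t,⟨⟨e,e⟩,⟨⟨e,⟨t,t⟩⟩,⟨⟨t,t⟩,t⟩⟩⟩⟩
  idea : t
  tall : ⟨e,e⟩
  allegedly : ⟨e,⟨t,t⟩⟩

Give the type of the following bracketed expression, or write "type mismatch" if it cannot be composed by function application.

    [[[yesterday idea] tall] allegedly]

[yesterday idea]: functor yesterday : ⟨t,⟨⟨e,e⟩,⟨⟨e,⟨t,t⟩⟩,⟨⟨t,t⟩,t⟩⟩⟩⟩, argument idea : t; result ⟨⟨e,e⟩,⟨⟨e,⟨t,t⟩⟩,⟨⟨t,t⟩,t⟩⟩⟩.
[[yesterday idea] tall]: functor [yesterday idea] : ⟨⟨e,e⟩,⟨⟨e,⟨t,t⟩⟩,⟨⟨t,t⟩,t⟩⟩⟩, argument tall : ⟨e,e⟩; result ⟨⟨e,⟨t,t⟩⟩,⟨⟨t,t⟩,t⟩⟩.
[[[yesterday idea] tall] allegedly]: functor [[yesterday idea] tall] : ⟨⟨e,⟨t,t⟩⟩,⟨⟨t,t⟩,t⟩⟩, argument allegedly : ⟨e,⟨t,t⟩⟩; result ⟨⟨t,t⟩,t⟩.

⟨⟨t,t⟩,t⟩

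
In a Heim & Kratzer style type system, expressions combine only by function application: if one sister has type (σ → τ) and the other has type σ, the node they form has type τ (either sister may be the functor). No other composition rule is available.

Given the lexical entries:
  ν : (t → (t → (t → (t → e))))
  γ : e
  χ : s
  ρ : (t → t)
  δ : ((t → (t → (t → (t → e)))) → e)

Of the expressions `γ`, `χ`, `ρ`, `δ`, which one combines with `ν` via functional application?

δ

γ : e — ν needs t; γ needs nothing (atomic); neither fits.
χ : s — ν needs t; χ needs nothing (atomic); neither fits.
ρ : (t → t) — ν needs t; ρ needs t; neither fits.
δ — combines: δ : ((t → (t → (t → (t → e)))) → e) takes ν : (t → (t → (t → (t → e)))) as argument, giving e.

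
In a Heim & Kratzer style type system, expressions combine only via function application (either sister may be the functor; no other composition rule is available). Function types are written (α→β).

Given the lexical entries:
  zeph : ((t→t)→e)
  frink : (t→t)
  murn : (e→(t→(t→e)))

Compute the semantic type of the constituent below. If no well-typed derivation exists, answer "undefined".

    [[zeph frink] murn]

(t→(t→e))

[zeph frink] — zeph of type ((t→t)→e) combines with frink of type (t→t): type e.
[[zeph frink] murn] — murn of type (e→(t→(t→e))) combines with [zeph frink] of type e: type (t→(t→e)).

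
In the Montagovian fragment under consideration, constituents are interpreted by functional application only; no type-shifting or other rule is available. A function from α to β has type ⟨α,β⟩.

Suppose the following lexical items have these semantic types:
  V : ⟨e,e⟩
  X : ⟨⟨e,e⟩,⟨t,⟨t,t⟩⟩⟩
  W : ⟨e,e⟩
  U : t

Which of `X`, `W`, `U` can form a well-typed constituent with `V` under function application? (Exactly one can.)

X

X — combines: X : ⟨⟨e,e⟩,⟨t,⟨t,t⟩⟩⟩ takes V : ⟨e,e⟩ as argument, giving ⟨t,⟨t,t⟩⟩.
W : ⟨e,e⟩ — neither side's domain matches the other.
U : t — neither side's domain matches the other.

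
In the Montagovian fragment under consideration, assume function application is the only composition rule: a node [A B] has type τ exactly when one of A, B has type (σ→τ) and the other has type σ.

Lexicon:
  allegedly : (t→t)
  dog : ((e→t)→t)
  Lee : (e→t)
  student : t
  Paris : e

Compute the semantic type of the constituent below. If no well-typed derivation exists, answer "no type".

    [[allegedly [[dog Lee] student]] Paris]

no type

[dog Lee]: ((e→t)→t) applied to (e→t) yields t.
[[dog Lee] student]: t and t cannot combine by function application — type clash.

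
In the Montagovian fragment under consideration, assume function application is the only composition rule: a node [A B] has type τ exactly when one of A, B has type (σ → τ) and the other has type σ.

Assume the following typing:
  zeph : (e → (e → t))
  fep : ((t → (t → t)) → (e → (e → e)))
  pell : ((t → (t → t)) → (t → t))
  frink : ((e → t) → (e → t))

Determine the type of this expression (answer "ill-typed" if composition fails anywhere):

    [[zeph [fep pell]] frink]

ill-typed

[fep pell]: ((t → (t → t)) → (e → (e → e))) with ((t → (t → t)) → (t → t)) — neither is a function whose domain matches the other; composition fails here.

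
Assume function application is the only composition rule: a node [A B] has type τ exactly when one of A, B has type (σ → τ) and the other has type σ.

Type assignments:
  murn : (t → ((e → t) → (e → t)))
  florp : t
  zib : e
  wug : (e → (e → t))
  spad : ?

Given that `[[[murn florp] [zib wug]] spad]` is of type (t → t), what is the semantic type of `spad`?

((e → t) → (t → t))

At [[[murn florp] [zib wug]] spad] (required: (t → t)): [[murn florp] [zib wug]] is (e → t), which is not a function with range (t → t); hence spad is the functor — type ((e → t) → (t → t)).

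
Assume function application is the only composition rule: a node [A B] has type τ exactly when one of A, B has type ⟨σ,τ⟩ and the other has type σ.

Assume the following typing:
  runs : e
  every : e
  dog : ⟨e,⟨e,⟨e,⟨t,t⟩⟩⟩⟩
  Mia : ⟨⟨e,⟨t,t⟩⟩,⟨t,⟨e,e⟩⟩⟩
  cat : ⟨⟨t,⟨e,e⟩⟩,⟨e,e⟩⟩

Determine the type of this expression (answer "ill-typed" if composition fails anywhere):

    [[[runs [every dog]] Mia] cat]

[every dog]: ⟨e,⟨e,⟨e,⟨t,t⟩⟩⟩⟩ applied to e yields ⟨e,⟨e,⟨t,t⟩⟩⟩.
[runs [every dog]]: ⟨e,⟨e,⟨t,t⟩⟩⟩ applied to e yields ⟨e,⟨t,t⟩⟩.
[[runs [every dog]] Mia]: ⟨⟨e,⟨t,t⟩⟩,⟨t,⟨e,e⟩⟩⟩ applied to ⟨e,⟨t,t⟩⟩ yields ⟨t,⟨e,e⟩⟩.
[[[runs [every dog]] Mia] cat]: ⟨⟨t,⟨e,e⟩⟩,⟨e,e⟩⟩ applied to ⟨t,⟨e,e⟩⟩ yields ⟨e,e⟩.

⟨e,e⟩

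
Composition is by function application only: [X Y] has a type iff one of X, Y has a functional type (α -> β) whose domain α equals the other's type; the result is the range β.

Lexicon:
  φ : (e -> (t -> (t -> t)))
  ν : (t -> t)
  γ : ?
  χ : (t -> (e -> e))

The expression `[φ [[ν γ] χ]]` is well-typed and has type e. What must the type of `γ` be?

((t -> t) -> ((t -> (e -> e)) -> ((e -> (t -> (t -> t))) -> e)))

[φ [[ν γ] χ]] is required to be e. φ : (e -> (t -> (t -> t))) cannot yield e as functor, so [[ν γ] χ] : ((e -> (t -> (t -> t))) -> e).
[[ν γ] χ] is required to be ((e -> (t -> (t -> t))) -> e). χ : (t -> (e -> e)) cannot yield ((e -> (t -> (t -> t))) -> e) as functor, so [ν γ] : ((t -> (e -> e)) -> ((e -> (t -> (t -> t))) -> e)).
[ν γ] is required to be ((t -> (e -> e)) -> ((e -> (t -> (t -> t))) -> e)). ν : (t -> t) cannot yield ((t -> (e -> e)) -> ((e -> (t -> (t -> t))) -> e)) as functor, so γ : ((t -> t) -> ((t -> (e -> e)) -> ((e -> (t -> (t -> t))) -> e))).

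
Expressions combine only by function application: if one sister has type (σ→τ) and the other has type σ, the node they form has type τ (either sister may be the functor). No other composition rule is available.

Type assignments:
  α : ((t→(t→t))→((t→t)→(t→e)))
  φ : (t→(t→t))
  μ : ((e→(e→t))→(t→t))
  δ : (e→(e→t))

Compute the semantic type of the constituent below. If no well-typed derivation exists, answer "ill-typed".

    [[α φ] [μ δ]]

(t→e)

[α φ]: α is ((t→(t→t))→((t→t)→(t→e))), φ is (t→(t→t)); result ((t→t)→(t→e)).
[μ δ]: μ is ((e→(e→t))→(t→t)), δ is (e→(e→t)); result (t→t).
[[α φ] [μ δ]]: [α φ] is ((t→t)→(t→e)), [μ δ] is (t→t); result (t→e).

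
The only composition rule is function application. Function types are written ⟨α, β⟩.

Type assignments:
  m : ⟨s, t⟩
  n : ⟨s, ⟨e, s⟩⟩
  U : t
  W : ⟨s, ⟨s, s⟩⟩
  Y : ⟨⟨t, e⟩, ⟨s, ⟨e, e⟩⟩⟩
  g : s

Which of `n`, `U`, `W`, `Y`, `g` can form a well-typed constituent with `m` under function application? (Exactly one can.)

n : ⟨s, ⟨e, s⟩⟩ — does not combine with m.
U : t — does not combine with m.
W : ⟨s, ⟨s, s⟩⟩ — does not combine with m.
Y : ⟨⟨t, e⟩, ⟨s, ⟨e, e⟩⟩⟩ — does not combine with m.
g — combines: m : ⟨s, t⟩ takes g : s as argument, giving t.

g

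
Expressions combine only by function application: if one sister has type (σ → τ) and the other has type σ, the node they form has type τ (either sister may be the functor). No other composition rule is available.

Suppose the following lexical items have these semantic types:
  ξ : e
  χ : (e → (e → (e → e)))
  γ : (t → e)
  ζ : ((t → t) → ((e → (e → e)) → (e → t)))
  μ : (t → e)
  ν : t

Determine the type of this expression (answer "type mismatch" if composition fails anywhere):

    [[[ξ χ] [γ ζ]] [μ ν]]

type mismatch

[ξ χ]: functor χ : (e → (e → (e → e))), argument ξ : e; result (e → (e → e)).
[γ ζ]: (t → e) with ((t → t) → ((e → (e → e)) → (e → t))) — neither is a function whose domain matches the other; composition fails here.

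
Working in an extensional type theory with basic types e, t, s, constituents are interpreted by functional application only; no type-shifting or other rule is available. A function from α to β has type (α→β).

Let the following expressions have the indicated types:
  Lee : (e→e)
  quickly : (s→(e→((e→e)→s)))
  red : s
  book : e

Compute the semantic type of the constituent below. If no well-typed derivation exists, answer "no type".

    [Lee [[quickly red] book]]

s

[quickly red]: quickly is (s→(e→((e→e)→s))), red is s; result (e→((e→e)→s)).
[[quickly red] book]: [quickly red] is (e→((e→e)→s)), book is e; result ((e→e)→s).
[Lee [[quickly red] book]]: [[quickly red] book] is ((e→e)→s), Lee is (e→e); result s.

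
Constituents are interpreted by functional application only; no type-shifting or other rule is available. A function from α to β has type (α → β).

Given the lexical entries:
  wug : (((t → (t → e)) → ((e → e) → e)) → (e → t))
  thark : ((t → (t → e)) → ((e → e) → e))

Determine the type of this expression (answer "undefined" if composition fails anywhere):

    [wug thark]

[wug thark]: (((t → (t → e)) → ((e → e) → e)) → (e → t)) applied to ((t → (t → e)) → ((e → e) → e)) yields (e → t).

(e → t)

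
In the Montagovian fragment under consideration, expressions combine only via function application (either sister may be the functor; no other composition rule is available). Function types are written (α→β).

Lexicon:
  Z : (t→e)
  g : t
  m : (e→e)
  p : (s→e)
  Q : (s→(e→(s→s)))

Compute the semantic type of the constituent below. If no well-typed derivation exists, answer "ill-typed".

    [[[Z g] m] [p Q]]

[Z g] — Z of type (t→e) combines with g of type t: type e.
[[Z g] m] — m of type (e→e) combines with [Z g] of type e: type e.
At [p Q]: neither (s→e) nor (s→(e→(s→s))) can take the other as argument; the node is ill-typed.

ill-typed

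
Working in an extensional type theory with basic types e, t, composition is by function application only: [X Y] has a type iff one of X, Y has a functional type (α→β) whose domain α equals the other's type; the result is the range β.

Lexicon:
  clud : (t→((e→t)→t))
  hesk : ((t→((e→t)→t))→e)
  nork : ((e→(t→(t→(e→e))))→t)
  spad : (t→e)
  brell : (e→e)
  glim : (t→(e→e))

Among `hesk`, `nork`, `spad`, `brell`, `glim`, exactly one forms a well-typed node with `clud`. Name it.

hesk

hesk — combines: hesk : ((t→((e→t)→t))→e) takes clud : (t→((e→t)→t)) as argument, giving e.
nork : ((e→(t→(t→(e→e))))→t) — clud needs t; nork needs (e→(t→(t→(e→e)))); neither fits.
spad : (t→e) — clud needs t; spad needs t; neither fits.
brell : (e→e) — clud needs t; brell needs e; neither fits.
glim : (t→(e→e)) — clud needs t; glim needs t; neither fits.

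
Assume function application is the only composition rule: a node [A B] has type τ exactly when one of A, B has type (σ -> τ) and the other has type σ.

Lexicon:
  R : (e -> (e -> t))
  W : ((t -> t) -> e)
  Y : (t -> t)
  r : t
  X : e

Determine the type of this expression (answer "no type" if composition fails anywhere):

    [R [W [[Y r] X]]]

At [Y r], Y : (t -> t) takes r : t, giving t.
[[Y r] X]: t with e — neither is a function whose domain matches the other; composition fails here.

no type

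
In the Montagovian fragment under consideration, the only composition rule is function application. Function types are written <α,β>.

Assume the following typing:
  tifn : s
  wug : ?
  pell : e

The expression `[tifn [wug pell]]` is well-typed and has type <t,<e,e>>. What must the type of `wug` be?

<e,<s,<t,<e,e>>>>

At [tifn [wug pell]] (required: <t,<e,e>>): tifn is s, which is not a function with range <t,<e,e>>; hence [wug pell] is the functor — type <s,<t,<e,e>>>.
At [wug pell] (required: <s,<t,<e,e>>>): pell is e, which is not a function with range <s,<t,<e,e>>>; hence wug is the functor — type <e,<s,<t,<e,e>>>>.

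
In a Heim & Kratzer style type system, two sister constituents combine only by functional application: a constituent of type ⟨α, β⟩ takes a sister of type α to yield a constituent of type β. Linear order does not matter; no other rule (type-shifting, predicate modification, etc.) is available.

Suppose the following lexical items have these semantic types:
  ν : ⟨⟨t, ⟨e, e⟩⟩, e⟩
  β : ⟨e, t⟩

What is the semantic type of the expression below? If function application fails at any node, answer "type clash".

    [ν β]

type clash

[ν β]: ⟨⟨t, ⟨e, e⟩⟩, e⟩ with ⟨e, t⟩ — neither is a function whose domain matches the other; composition fails here.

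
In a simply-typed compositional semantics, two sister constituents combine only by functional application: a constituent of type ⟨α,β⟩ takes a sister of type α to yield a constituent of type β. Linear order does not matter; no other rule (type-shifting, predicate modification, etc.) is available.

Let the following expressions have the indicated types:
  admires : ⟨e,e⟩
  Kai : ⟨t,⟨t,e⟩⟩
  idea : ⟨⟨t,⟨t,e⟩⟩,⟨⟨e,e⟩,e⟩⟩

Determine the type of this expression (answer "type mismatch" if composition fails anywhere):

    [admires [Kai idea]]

e

At [Kai idea], idea : ⟨⟨t,⟨t,e⟩⟩,⟨⟨e,e⟩,e⟩⟩ takes Kai : ⟨t,⟨t,e⟩⟩, giving ⟨⟨e,e⟩,e⟩.
At [admires [Kai idea]], [Kai idea] : ⟨⟨e,e⟩,e⟩ takes admires : ⟨e,e⟩, giving e.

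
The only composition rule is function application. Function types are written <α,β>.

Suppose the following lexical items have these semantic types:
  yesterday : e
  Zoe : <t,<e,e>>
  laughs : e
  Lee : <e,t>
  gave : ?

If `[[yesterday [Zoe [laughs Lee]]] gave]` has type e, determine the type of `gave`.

<e,e>

At [[yesterday [Zoe [laughs Lee]]] gave] (required: e): [yesterday [Zoe [laughs Lee]]] is e, which is not a function with range e; hence gave is the functor — type <e,e>.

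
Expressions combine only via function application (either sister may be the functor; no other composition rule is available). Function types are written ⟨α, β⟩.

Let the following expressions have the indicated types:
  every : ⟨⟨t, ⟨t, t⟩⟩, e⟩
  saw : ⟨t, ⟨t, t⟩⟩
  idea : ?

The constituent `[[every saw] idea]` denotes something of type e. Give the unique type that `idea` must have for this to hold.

For [[every saw] idea] to have type e with [every saw] of type e, idea must be the function: idea : ⟨e, e⟩.

⟨e, e⟩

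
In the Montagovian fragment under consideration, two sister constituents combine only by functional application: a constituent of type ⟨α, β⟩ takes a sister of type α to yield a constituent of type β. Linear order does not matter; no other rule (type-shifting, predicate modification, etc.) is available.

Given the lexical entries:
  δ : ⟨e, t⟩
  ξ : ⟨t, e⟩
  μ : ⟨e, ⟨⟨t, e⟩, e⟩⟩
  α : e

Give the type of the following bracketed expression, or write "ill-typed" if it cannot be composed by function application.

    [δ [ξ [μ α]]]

t

[μ α]: ⟨e, ⟨⟨t, e⟩, e⟩⟩ applied to e yields ⟨⟨t, e⟩, e⟩.
[ξ [μ α]]: ⟨⟨t, e⟩, e⟩ applied to ⟨t, e⟩ yields e.
[δ [ξ [μ α]]]: ⟨e, t⟩ applied to e yields t.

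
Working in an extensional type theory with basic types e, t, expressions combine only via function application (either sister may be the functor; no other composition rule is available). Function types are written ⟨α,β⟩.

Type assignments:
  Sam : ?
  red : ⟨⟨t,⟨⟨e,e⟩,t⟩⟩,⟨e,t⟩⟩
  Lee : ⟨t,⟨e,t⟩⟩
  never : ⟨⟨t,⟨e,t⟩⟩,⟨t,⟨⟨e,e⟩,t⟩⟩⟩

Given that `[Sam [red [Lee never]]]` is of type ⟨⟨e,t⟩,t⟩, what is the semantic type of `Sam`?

[Sam [red [Lee never]]] must have type ⟨⟨e,t⟩,t⟩. The sister [red [Lee never]] has type ⟨e,t⟩; that is not a function onto ⟨⟨e,t⟩,t⟩, so Sam must be the functor, of type ⟨⟨e,t⟩,⟨⟨e,t⟩,t⟩⟩.

⟨⟨e,t⟩,⟨⟨e,t⟩,t⟩⟩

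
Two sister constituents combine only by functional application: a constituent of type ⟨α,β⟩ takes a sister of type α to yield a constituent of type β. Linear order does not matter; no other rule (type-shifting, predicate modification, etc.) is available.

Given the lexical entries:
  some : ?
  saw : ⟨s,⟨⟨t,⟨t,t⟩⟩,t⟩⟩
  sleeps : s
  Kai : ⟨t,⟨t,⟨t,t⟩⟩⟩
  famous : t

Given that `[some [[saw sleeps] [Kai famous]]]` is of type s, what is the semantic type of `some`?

⟨t,s⟩

For [some [[saw sleeps] [Kai famous]]] to have type s with [[saw sleeps] [Kai famous]] of type t, some must be the function: some : ⟨t,s⟩.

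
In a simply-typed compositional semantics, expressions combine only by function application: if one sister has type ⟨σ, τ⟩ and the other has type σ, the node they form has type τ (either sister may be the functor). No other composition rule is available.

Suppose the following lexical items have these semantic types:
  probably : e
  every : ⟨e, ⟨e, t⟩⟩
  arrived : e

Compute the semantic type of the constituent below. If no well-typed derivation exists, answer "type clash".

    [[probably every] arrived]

At [probably every], every : ⟨e, ⟨e, t⟩⟩ takes probably : e, giving ⟨e, t⟩.
At [[probably every] arrived], [probably every] : ⟨e, t⟩ takes arrived : e, giving t.

t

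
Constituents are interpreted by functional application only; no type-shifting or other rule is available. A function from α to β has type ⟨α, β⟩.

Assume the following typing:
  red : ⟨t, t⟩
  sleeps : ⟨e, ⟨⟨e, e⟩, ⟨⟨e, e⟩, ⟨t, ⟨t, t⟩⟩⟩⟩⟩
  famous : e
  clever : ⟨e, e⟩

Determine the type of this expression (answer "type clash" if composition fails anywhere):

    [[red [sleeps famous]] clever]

type clash

[sleeps famous] — sleeps of type ⟨e, ⟨⟨e, e⟩, ⟨⟨e, e⟩, ⟨t, ⟨t, t⟩⟩⟩⟩⟩ combines with famous of type e: type ⟨⟨e, e⟩, ⟨⟨e, e⟩, ⟨t, ⟨t, t⟩⟩⟩⟩.
[red [sleeps famous]]: ⟨t, t⟩ and ⟨⟨e, e⟩, ⟨⟨e, e⟩, ⟨t, ⟨t, t⟩⟩⟩⟩ cannot combine by function application — type clash.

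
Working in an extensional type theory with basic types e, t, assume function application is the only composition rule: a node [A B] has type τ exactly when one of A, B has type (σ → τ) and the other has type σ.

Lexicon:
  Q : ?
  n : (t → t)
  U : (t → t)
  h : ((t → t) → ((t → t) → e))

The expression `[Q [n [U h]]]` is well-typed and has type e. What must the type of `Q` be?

At [Q [n [U h]]] (required: e): [n [U h]] is e, which is not a function with range e; hence Q is the functor — type (e → e).

(e → e)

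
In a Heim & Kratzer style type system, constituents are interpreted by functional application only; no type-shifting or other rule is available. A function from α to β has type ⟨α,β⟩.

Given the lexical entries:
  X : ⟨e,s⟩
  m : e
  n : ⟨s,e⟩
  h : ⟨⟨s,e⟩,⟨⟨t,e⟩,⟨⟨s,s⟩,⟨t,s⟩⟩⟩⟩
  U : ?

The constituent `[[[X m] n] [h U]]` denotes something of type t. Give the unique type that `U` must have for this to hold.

At [[[X m] n] [h U]] (required: t): [[X m] n] is e, which is not a function with range t; hence [h U] is the functor — type ⟨e,t⟩.
At [h U] (required: ⟨e,t⟩): h is ⟨⟨s,e⟩,⟨⟨t,e⟩,⟨⟨s,s⟩,⟨t,s⟩⟩⟩⟩, which is not a function with range ⟨e,t⟩; hence U is the functor — type ⟨⟨⟨s,e⟩,⟨⟨t,e⟩,⟨⟨s,s⟩,⟨t,s⟩⟩⟩⟩,⟨e,t⟩⟩.

⟨⟨⟨s,e⟩,⟨⟨t,e⟩,⟨⟨s,s⟩,⟨t,s⟩⟩⟩⟩,⟨e,t⟩⟩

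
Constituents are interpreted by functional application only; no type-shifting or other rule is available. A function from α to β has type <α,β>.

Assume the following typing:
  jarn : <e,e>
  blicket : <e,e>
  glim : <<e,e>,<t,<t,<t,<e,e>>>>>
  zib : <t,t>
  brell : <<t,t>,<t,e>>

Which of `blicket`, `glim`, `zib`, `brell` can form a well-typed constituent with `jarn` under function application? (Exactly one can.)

blicket : <e,e> — does not combine with jarn.
glim — combines: glim : <<e,e>,<t,<t,<t,<e,e>>>>> takes jarn : <e,e> as argument, giving <t,<t,<t,<e,e>>>>.
zib : <t,t> — does not combine with jarn.
brell : <<t,t>,<t,e>> — does not combine with jarn.

glim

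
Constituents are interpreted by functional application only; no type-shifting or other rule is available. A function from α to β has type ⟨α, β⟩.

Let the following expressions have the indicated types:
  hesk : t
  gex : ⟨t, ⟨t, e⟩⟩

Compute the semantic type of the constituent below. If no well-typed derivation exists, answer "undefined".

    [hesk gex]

[hesk gex]: gex is ⟨t, ⟨t, e⟩⟩, hesk is t; result ⟨t, e⟩.

⟨t, e⟩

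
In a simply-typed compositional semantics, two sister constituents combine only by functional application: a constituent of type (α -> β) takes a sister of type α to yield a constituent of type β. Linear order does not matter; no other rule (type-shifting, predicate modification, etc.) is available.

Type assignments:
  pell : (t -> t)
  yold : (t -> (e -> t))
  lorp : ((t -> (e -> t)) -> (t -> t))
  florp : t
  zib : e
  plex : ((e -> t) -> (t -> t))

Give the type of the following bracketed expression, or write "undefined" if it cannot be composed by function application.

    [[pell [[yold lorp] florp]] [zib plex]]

undefined

[yold lorp]: functor lorp : ((t -> (e -> t)) -> (t -> t)), argument yold : (t -> (e -> t)); result (t -> t).
[[yold lorp] florp]: functor [yold lorp] : (t -> t), argument florp : t; result t.
[pell [[yold lorp] florp]]: functor pell : (t -> t), argument [[yold lorp] florp] : t; result t.
[zib plex]: e with ((e -> t) -> (t -> t)) — neither is a function whose domain matches the other; composition fails here.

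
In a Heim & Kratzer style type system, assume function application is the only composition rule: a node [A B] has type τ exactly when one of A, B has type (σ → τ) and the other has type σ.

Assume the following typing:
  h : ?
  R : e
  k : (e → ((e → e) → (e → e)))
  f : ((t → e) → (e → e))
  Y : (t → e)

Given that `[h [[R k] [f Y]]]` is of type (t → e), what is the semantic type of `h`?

For [h [[R k] [f Y]]] to have type (t → e) with [[R k] [f Y]] of type (e → e), h must be the function: h : ((e → e) → (t → e)).

((e → e) → (t → e))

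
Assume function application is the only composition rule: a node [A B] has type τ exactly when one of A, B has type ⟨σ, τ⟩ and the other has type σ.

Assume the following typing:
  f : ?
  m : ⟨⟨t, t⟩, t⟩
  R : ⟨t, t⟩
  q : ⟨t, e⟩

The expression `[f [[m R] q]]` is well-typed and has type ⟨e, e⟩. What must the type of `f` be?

⟨e, ⟨e, e⟩⟩

[f [[m R] q]] is required to be ⟨e, e⟩. [[m R] q] : e cannot yield ⟨e, e⟩ as functor, so f : ⟨e, ⟨e, e⟩⟩.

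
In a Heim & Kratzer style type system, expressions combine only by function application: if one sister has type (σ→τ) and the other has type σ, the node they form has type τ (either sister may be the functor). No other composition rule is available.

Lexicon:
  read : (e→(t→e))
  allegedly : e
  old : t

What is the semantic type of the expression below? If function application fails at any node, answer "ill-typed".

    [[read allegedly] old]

[read allegedly]: functor read : (e→(t→e)), argument allegedly : e; result (t→e).
[[read allegedly] old]: functor [read allegedly] : (t→e), argument old : t; result e.

e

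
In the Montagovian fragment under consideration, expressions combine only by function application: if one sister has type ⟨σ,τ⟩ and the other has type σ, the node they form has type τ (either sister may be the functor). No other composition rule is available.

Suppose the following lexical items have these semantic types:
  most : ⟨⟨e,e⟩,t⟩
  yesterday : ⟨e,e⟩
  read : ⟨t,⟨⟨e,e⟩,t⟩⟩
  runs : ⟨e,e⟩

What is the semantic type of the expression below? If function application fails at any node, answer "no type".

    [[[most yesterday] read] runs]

t

[most yesterday] — most of type ⟨⟨e,e⟩,t⟩ combines with yesterday of type ⟨e,e⟩: type t.
[[most yesterday] read] — read of type ⟨t,⟨⟨e,e⟩,t⟩⟩ combines with [most yesterday] of type t: type ⟨⟨e,e⟩,t⟩.
[[[most yesterday] read] runs] — [[most yesterday] read] of type ⟨⟨e,e⟩,t⟩ combines with runs of type ⟨e,e⟩: type t.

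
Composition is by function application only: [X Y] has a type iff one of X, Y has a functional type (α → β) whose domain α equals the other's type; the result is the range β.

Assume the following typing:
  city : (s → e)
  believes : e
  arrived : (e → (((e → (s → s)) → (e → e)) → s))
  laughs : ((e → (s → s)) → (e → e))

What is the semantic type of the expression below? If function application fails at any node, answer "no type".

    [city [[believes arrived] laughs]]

e

At [believes arrived], arrived : (e → (((e → (s → s)) → (e → e)) → s)) takes believes : e, giving (((e → (s → s)) → (e → e)) → s).
At [[believes arrived] laughs], [believes arrived] : (((e → (s → s)) → (e → e)) → s) takes laughs : ((e → (s → s)) → (e → e)), giving s.
At [city [[believes arrived] laughs]], city : (s → e) takes [[believes arrived] laughs] : s, giving e.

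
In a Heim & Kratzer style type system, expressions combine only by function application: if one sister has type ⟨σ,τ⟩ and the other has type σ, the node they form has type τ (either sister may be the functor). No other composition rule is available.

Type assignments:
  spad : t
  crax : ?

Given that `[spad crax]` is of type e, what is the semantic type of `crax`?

[spad crax] is required to be e. spad : t cannot yield e as functor, so crax : ⟨t,e⟩.

⟨t,e⟩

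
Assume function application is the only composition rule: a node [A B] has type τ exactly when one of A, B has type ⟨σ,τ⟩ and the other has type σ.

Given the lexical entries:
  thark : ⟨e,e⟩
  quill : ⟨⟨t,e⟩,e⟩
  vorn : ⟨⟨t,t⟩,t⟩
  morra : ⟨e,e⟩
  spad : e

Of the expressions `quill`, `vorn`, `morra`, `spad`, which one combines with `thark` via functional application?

quill : ⟨⟨t,e⟩,e⟩ — does not combine with thark.
vorn : ⟨⟨t,t⟩,t⟩ — does not combine with thark.
morra : ⟨e,e⟩ — does not combine with thark.
spad — combines: thark : ⟨e,e⟩ takes spad : e as argument, giving e.

spad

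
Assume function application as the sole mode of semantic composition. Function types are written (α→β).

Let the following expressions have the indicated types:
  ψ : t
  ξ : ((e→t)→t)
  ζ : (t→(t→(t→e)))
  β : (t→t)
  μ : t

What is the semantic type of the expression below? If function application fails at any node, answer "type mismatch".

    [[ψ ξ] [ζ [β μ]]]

At [ψ ξ]: neither t nor ((e→t)→t) can take the other as argument; the node is ill-typed.

type mismatch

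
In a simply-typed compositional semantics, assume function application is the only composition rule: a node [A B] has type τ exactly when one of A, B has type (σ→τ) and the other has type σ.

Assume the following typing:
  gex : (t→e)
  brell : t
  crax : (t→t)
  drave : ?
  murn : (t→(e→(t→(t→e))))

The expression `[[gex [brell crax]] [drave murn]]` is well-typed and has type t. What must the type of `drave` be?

[[gex [brell crax]] [drave murn]] must have type t. The sister [gex [brell crax]] has type e; that is not a function onto t, so [drave murn] must be the functor, of type (e→t).
[drave murn] must have type (e→t). The sister murn has type (t→(e→(t→(t→e)))); that is not a function onto (e→t), so drave must be the functor, of type ((t→(e→(t→(t→e))))→(e→t)).

((t→(e→(t→(t→e))))→(e→t))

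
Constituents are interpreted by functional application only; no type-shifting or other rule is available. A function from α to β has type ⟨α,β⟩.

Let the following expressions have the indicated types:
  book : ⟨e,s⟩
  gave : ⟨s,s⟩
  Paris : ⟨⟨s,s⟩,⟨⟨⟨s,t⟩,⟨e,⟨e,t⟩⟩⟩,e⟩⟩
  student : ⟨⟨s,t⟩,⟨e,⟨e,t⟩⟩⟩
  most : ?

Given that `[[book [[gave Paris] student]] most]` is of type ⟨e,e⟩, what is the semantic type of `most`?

⟨s,⟨e,e⟩⟩

[[book [[gave Paris] student]] most] must have type ⟨e,e⟩. The sister [book [[gave Paris] student]] has type s; that is not a function onto ⟨e,e⟩, so most must be the functor, of type ⟨s,⟨e,e⟩⟩.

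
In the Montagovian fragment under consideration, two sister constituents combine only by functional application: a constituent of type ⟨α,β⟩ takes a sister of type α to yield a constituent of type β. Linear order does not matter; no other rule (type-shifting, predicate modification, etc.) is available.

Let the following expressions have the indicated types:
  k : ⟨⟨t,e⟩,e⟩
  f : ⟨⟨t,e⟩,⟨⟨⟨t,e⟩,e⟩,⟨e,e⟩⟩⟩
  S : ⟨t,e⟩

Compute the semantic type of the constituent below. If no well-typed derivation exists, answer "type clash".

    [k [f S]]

[f S]: f is ⟨⟨t,e⟩,⟨⟨⟨t,e⟩,e⟩,⟨e,e⟩⟩⟩, S is ⟨t,e⟩; result ⟨⟨⟨t,e⟩,e⟩,⟨e,e⟩⟩.
[k [f S]]: [f S] is ⟨⟨⟨t,e⟩,e⟩,⟨e,e⟩⟩, k is ⟨⟨t,e⟩,e⟩; result ⟨e,e⟩.

⟨e,e⟩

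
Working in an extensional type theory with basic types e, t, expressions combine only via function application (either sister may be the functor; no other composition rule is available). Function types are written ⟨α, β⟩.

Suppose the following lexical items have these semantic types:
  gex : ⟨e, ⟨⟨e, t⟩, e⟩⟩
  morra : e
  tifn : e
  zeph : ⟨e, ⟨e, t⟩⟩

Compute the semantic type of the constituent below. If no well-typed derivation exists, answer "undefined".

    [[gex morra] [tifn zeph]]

e

At [gex morra], gex : ⟨e, ⟨⟨e, t⟩, e⟩⟩ takes morra : e, giving ⟨⟨e, t⟩, e⟩.
At [tifn zeph], zeph : ⟨e, ⟨e, t⟩⟩ takes tifn : e, giving ⟨e, t⟩.
At [[gex morra] [tifn zeph]], [gex morra] : ⟨⟨e, t⟩, e⟩ takes [tifn zeph] : ⟨e, t⟩, giving e.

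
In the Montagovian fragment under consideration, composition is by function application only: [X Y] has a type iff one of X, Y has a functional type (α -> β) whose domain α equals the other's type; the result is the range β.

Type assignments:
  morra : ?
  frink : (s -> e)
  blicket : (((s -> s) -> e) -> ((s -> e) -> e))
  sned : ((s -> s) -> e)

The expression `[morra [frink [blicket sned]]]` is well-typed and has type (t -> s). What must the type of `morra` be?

[morra [frink [blicket sned]]] is required to be (t -> s). [frink [blicket sned]] : e cannot yield (t -> s) as functor, so morra : (e -> (t -> s)).

(e -> (t -> s))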